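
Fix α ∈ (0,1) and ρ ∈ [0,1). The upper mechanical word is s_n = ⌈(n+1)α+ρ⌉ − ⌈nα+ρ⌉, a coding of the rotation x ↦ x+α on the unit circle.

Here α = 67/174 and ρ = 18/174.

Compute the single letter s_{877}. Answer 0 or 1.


1

(n+1)α + ρ = (878·67 + 18) / 174 = 58844/174
nα + ρ     = (877·67 + 18) / 174 = 58777/174
⌈58844/174⌉ = 339,  ⌈58777/174⌉ = 338
s_{877} = 339 − 338 = 1


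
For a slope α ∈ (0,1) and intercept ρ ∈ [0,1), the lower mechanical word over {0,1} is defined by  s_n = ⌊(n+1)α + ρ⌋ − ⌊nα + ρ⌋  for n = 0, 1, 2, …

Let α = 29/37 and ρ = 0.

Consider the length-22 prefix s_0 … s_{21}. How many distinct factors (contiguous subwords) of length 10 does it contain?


9

t_n = ⌊(n·29)/37⌋ for n = 0 … 22:
  n=0…9: ⌊0/37⌋=0 ⌊29/37⌋=0 ⌊58/37⌋=1 ⌊87/37⌋=2 ⌊116/37⌋=3 ⌊145/37⌋=3 ⌊174/37⌋=4 ⌊203/37⌋=5 ⌊232/37⌋=6 ⌊261/37⌋=7
  n=10…19: ⌊290/37⌋=7 ⌊319/37⌋=8 ⌊348/37⌋=9 ⌊377/37⌋=10 ⌊406/37⌋=10 ⌊435/37⌋=11 ⌊464/37⌋=12 ⌊493/37⌋=13 ⌊522/37⌋=14 ⌊551/37⌋=14
  n=20…22: ⌊580/37⌋=15 ⌊609/37⌋=16 ⌊638/37⌋=17
s_n = t_(n+1) − t_n for n = 0 … 21 gives
prefix = 0111011110111011110111
slide a length-10 window over [0..9] … [12..21] (13 windows); first occurrence of each distinct factor:
  [  0..  9] 0111011110
  [  1.. 10] 1110111101
  [  2.. 11] 1101111011
  [  3.. 12] 1011110111
  [  4.. 13] 0111101110
  [  5.. 14] 1111011101
  [  6.. 15] 1110111011
  [  7.. 16] 1101110111
  [  8.. 17] 1011101111
  (the other 4 windows repeat one of these)
distinct factors: {0111011110, 0111101110, 1011101111, 1011110111, 1101110111, 1101111011, 1110111011, 1110111101, 1111011101}
count = 9  (Sturmian bound for length 10 is 11)


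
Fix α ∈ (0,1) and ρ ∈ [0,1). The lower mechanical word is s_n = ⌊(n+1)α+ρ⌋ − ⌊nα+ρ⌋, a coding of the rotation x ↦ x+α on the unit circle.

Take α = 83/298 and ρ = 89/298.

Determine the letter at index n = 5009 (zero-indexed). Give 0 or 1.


0

(n+1)α + ρ = (5010·83 + 89) / 298 = 415919/298
nα + ρ     = (5009·83 + 89) / 298 = 415836/298
⌊415919/298⌋ = 1395,  ⌊415836/298⌋ = 1395
s_{5009} = 1395 − 1395 = 0


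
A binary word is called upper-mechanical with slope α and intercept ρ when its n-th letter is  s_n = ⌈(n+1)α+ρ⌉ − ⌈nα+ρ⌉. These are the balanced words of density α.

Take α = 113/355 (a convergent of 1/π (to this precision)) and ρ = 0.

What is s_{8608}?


(n+1)α + ρ = (8609·113) / 355 = 972817/355
nα + ρ     = (8608·113) / 355 = 972704/355
⌈972817/355⌉ = 2741,  ⌈972704/355⌉ = 2741
s_{8608} = 2741 − 2741 = 0

0


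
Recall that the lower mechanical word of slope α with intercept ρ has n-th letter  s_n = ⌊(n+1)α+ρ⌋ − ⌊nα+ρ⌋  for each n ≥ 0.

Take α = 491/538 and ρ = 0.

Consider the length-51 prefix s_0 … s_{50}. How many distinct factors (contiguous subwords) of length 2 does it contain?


t_n = ⌊(n·491)/538⌋ for n = 0 … 51:
  n=0…9: ⌊0/538⌋=0 ⌊491/538⌋=0 ⌊982/538⌋=1 ⌊1473/538⌋=2 ⌊1964/538⌋=3 ⌊2455/538⌋=4 ⌊2946/538⌋=5 ⌊3437/538⌋=6 ⌊3928/538⌋=7 ⌊4419/538⌋=8
  n=10…19: ⌊4910/538⌋=9 ⌊5401/538⌋=10 ⌊5892/538⌋=10 ⌊6383/538⌋=11 ⌊6874/538⌋=12 ⌊7365/538⌋=13 ⌊7856/538⌋=14 ⌊8347/538⌋=15 ⌊8838/538⌋=16 ⌊9329/538⌋=17
  n=20…29: ⌊9820/538⌋=18 ⌊10311/538⌋=19 ⌊10802/538⌋=20 ⌊11293/538⌋=20 ⌊11784/538⌋=21 ⌊12275/538⌋=22 ⌊12766/538⌋=23 ⌊13257/538⌋=24 ⌊13748/538⌋=25 ⌊14239/538⌋=26
  n=30…39: ⌊14730/538⌋=27 ⌊15221/538⌋=28 ⌊15712/538⌋=29 ⌊16203/538⌋=30 ⌊16694/538⌋=31 ⌊17185/538⌋=31 ⌊17676/538⌋=32 ⌊18167/538⌋=33 ⌊18658/538⌋=34 ⌊19149/538⌋=35
  n=40…49: ⌊19640/538⌋=36 ⌊20131/538⌋=37 ⌊20622/538⌋=38 ⌊21113/538⌋=39 ⌊21604/538⌋=40 ⌊22095/538⌋=41 ⌊22586/538⌋=41 ⌊23077/538⌋=42 ⌊23568/538⌋=43 ⌊24059/538⌋=44
  n=50…51: ⌊24550/538⌋=45 ⌊25041/538⌋=46
s_n = t_(n+1) − t_n for n = 0 … 50 gives
prefix = 011111111110111111111101111111111101111111111011111
slide a length-2 window over [0..1] … [49..50] (50 windows); first occurrence of each distinct factor:
  [  0..  1] 01
  [  1..  2] 11
  [ 10.. 11] 10
  (the other 47 windows repeat one of these)
distinct factors: {01, 10, 11}
count = 3  (Sturmian bound for length 2 is 3)

3


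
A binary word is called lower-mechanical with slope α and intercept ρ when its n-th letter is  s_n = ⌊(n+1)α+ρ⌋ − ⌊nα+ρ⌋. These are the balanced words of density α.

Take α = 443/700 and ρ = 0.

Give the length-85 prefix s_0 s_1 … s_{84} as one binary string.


0101101101011011011010110110101101101101011011011010110110101101101101011011010110110

n=0: ⌊(1·443)/700⌋ − ⌊(0·443)/700⌋ = ⌊443/700⌋ − ⌊0/700⌋ = 0 − 0 = 0
n=1: ⌊(2·443)/700⌋ − ⌊(1·443)/700⌋ = ⌊886/700⌋ − ⌊443/700⌋ = 1 − 0 = 1
n=2: ⌊(3·443)/700⌋ − ⌊(2·443)/700⌋ = ⌊1329/700⌋ − ⌊886/700⌋ = 1 − 1 = 0
n=3: ⌊(4·443)/700⌋ − ⌊(3·443)/700⌋ = ⌊1772/700⌋ − ⌊1329/700⌋ = 2 − 1 = 1
n=4: ⌊(5·443)/700⌋ − ⌊(4·443)/700⌋ = ⌊2215/700⌋ − ⌊1772/700⌋ = 3 − 2 = 1
n=5: ⌊(6·443)/700⌋ − ⌊(5·443)/700⌋ = ⌊2658/700⌋ − ⌊2215/700⌋ = 3 − 3 = 0
n=6: ⌊(7·443)/700⌋ − ⌊(6·443)/700⌋ = ⌊3101/700⌋ − ⌊2658/700⌋ = 4 − 3 = 1
n=7: ⌊(8·443)/700⌋ − ⌊(7·443)/700⌋ = ⌊3544/700⌋ − ⌊3101/700⌋ = 5 − 4 = 1
n=8: ⌊(9·443)/700⌋ − ⌊(8·443)/700⌋ = ⌊3987/700⌋ − ⌊3544/700⌋ = 5 − 5 = 0
n=9: ⌊(10·443)/700⌋ − ⌊(9·443)/700⌋ = ⌊4430/700⌋ − ⌊3987/700⌋ = 6 − 5 = 1
n=10: ⌊(11·443)/700⌋ − ⌊(10·443)/700⌋ = ⌊4873/700⌋ − ⌊4430/700⌋ = 6 − 6 = 0
n=11: ⌊(12·443)/700⌋ − ⌊(11·443)/700⌋ = ⌊5316/700⌋ − ⌊4873/700⌋ = 7 − 6 = 1
n=12: ⌊(13·443)/700⌋ − ⌊(12·443)/700⌋ = ⌊5759/700⌋ − ⌊5316/700⌋ = 8 − 7 = 1
n=13: ⌊(14·443)/700⌋ − ⌊(13·443)/700⌋ = ⌊6202/700⌋ − ⌊5759/700⌋ = 8 − 8 = 0
n=14: ⌊(15·443)/700⌋ − ⌊(14·443)/700⌋ = ⌊6645/700⌋ − ⌊6202/700⌋ = 9 − 8 = 1
n=15: ⌊(16·443)/700⌋ − ⌊(15·443)/700⌋ = ⌊7088/700⌋ − ⌊6645/700⌋ = 10 − 9 = 1
n=16: ⌊(17·443)/700⌋ − ⌊(16·443)/700⌋ = ⌊7531/700⌋ − ⌊7088/700⌋ = 10 − 10 = 0
n=17: ⌊(18·443)/700⌋ − ⌊(17·443)/700⌋ = ⌊7974/700⌋ − ⌊7531/700⌋ = 11 − 10 = 1
n=18: ⌊(19·443)/700⌋ − ⌊(18·443)/700⌋ = ⌊8417/700⌋ − ⌊7974/700⌋ = 12 − 11 = 1
n=19: ⌊(20·443)/700⌋ − ⌊(19·443)/700⌋ = ⌊8860/700⌋ − ⌊8417/700⌋ = 12 − 12 = 0
n=20: ⌊(21·443)/700⌋ − ⌊(20·443)/700⌋ = ⌊9303/700⌋ − ⌊8860/700⌋ = 13 − 12 = 1
n=21: ⌊(22·443)/700⌋ − ⌊(21·443)/700⌋ = ⌊9746/700⌋ − ⌊9303/700⌋ = 13 − 13 = 0
n=22: ⌊(23·443)/700⌋ − ⌊(22·443)/700⌋ = ⌊10189/700⌋ − ⌊9746/700⌋ = 14 − 13 = 1
n=23: ⌊(24·443)/700⌋ − ⌊(23·443)/700⌋ = ⌊10632/700⌋ − ⌊10189/700⌋ = 15 − 14 = 1
n=24: ⌊(25·443)/700⌋ − ⌊(24·443)/700⌋ = ⌊11075/700⌋ − ⌊10632/700⌋ = 15 − 15 = 0
n=25: ⌊(26·443)/700⌋ − ⌊(25·443)/700⌋ = ⌊11518/700⌋ − ⌊11075/700⌋ = 16 − 15 = 1
n=26: ⌊(27·443)/700⌋ − ⌊(26·443)/700⌋ = ⌊11961/700⌋ − ⌊11518/700⌋ = 17 − 16 = 1
n=27: ⌊(28·443)/700⌋ − ⌊(27·443)/700⌋ = ⌊12404/700⌋ − ⌊11961/700⌋ = 17 − 17 = 0
n=28: ⌊(29·443)/700⌋ − ⌊(28·443)/700⌋ = ⌊12847/700⌋ − ⌊12404/700⌋ = 18 − 17 = 1
n=29: ⌊(30·443)/700⌋ − ⌊(29·443)/700⌋ = ⌊13290/700⌋ − ⌊12847/700⌋ = 18 − 18 = 0
n=30: ⌊(31·443)/700⌋ − ⌊(30·443)/700⌋ = ⌊13733/700⌋ − ⌊13290/700⌋ = 19 − 18 = 1
n=31: ⌊(32·443)/700⌋ − ⌊(31·443)/700⌋ = ⌊14176/700⌋ − ⌊13733/700⌋ = 20 − 19 = 1
n=32: ⌊(33·443)/700⌋ − ⌊(32·443)/700⌋ = ⌊14619/700⌋ − ⌊14176/700⌋ = 20 − 20 = 0
n=33: ⌊(34·443)/700⌋ − ⌊(33·443)/700⌋ = ⌊15062/700⌋ − ⌊14619/700⌋ = 21 − 20 = 1
n=34: ⌊(35·443)/700⌋ − ⌊(34·443)/700⌋ = ⌊15505/700⌋ − ⌊15062/700⌋ = 22 − 21 = 1
n=35: ⌊(36·443)/700⌋ − ⌊(35·443)/700⌋ = ⌊15948/700⌋ − ⌊15505/700⌋ = 22 − 22 = 0
n=36: ⌊(37·443)/700⌋ − ⌊(36·443)/700⌋ = ⌊16391/700⌋ − ⌊15948/700⌋ = 23 − 22 = 1
n=37: ⌊(38·443)/700⌋ − ⌊(37·443)/700⌋ = ⌊16834/700⌋ − ⌊16391/700⌋ = 24 − 23 = 1
n=38: ⌊(39·443)/700⌋ − ⌊(38·443)/700⌋ = ⌊17277/700⌋ − ⌊16834/700⌋ = 24 − 24 = 0
n=39: ⌊(40·443)/700⌋ − ⌊(39·443)/700⌋ = ⌊17720/700⌋ − ⌊17277/700⌋ = 25 − 24 = 1
n=40: ⌊(41·443)/700⌋ − ⌊(40·443)/700⌋ = ⌊18163/700⌋ − ⌊17720/700⌋ = 25 − 25 = 0
n=41: ⌊(42·443)/700⌋ − ⌊(41·443)/700⌋ = ⌊18606/700⌋ − ⌊18163/700⌋ = 26 − 25 = 1
n=42: ⌊(43·443)/700⌋ − ⌊(42·443)/700⌋ = ⌊19049/700⌋ − ⌊18606/700⌋ = 27 − 26 = 1
n=43: ⌊(44·443)/700⌋ − ⌊(43·443)/700⌋ = ⌊19492/700⌋ − ⌊19049/700⌋ = 27 − 27 = 0
n=44: ⌊(45·443)/700⌋ − ⌊(44·443)/700⌋ = ⌊19935/700⌋ − ⌊19492/700⌋ = 28 − 27 = 1
n=45: ⌊(46·443)/700⌋ − ⌊(45·443)/700⌋ = ⌊20378/700⌋ − ⌊19935/700⌋ = 29 − 28 = 1
n=46: ⌊(47·443)/700⌋ − ⌊(46·443)/700⌋ = ⌊20821/700⌋ − ⌊20378/700⌋ = 29 − 29 = 0
n=47: ⌊(48·443)/700⌋ − ⌊(47·443)/700⌋ = ⌊21264/700⌋ − ⌊20821/700⌋ = 30 − 29 = 1
n=48: ⌊(49·443)/700⌋ − ⌊(48·443)/700⌋ = ⌊21707/700⌋ − ⌊21264/700⌋ = 31 − 30 = 1
n=49: ⌊(50·443)/700⌋ − ⌊(49·443)/700⌋ = ⌊22150/700⌋ − ⌊21707/700⌋ = 31 − 31 = 0
n=50: ⌊(51·443)/700⌋ − ⌊(50·443)/700⌋ = ⌊22593/700⌋ − ⌊22150/700⌋ = 32 − 31 = 1
n=51: ⌊(52·443)/700⌋ − ⌊(51·443)/700⌋ = ⌊23036/700⌋ − ⌊22593/700⌋ = 32 − 32 = 0
n=52: ⌊(53·443)/700⌋ − ⌊(52·443)/700⌋ = ⌊23479/700⌋ − ⌊23036/700⌋ = 33 − 32 = 1
n=53: ⌊(54·443)/700⌋ − ⌊(53·443)/700⌋ = ⌊23922/700⌋ − ⌊23479/700⌋ = 34 − 33 = 1
n=54: ⌊(55·443)/700⌋ − ⌊(54·443)/700⌋ = ⌊24365/700⌋ − ⌊23922/700⌋ = 34 − 34 = 0
n=55: ⌊(56·443)/700⌋ − ⌊(55·443)/700⌋ = ⌊24808/700⌋ − ⌊24365/700⌋ = 35 − 34 = 1
n=56: ⌊(57·443)/700⌋ − ⌊(56·443)/700⌋ = ⌊25251/700⌋ − ⌊24808/700⌋ = 36 − 35 = 1
n=57: ⌊(58·443)/700⌋ − ⌊(57·443)/700⌋ = ⌊25694/700⌋ − ⌊25251/700⌋ = 36 − 36 = 0
n=58: ⌊(59·443)/700⌋ − ⌊(58·443)/700⌋ = ⌊26137/700⌋ − ⌊25694/700⌋ = 37 − 36 = 1
n=59: ⌊(60·443)/700⌋ − ⌊(59·443)/700⌋ = ⌊26580/700⌋ − ⌊26137/700⌋ = 37 − 37 = 0
n=60: ⌊(61·443)/700⌋ − ⌊(60·443)/700⌋ = ⌊27023/700⌋ − ⌊26580/700⌋ = 38 − 37 = 1
n=61: ⌊(62·443)/700⌋ − ⌊(61·443)/700⌋ = ⌊27466/700⌋ − ⌊27023/700⌋ = 39 − 38 = 1
n=62: ⌊(63·443)/700⌋ − ⌊(62·443)/700⌋ = ⌊27909/700⌋ − ⌊27466/700⌋ = 39 − 39 = 0
n=63: ⌊(64·443)/700⌋ − ⌊(63·443)/700⌋ = ⌊28352/700⌋ − ⌊27909/700⌋ = 40 − 39 = 1
n=64: ⌊(65·443)/700⌋ − ⌊(64·443)/700⌋ = ⌊28795/700⌋ − ⌊28352/700⌋ = 41 − 40 = 1
n=65: ⌊(66·443)/700⌋ − ⌊(65·443)/700⌋ = ⌊29238/700⌋ − ⌊28795/700⌋ = 41 − 41 = 0
n=66: ⌊(67·443)/700⌋ − ⌊(66·443)/700⌋ = ⌊29681/700⌋ − ⌊29238/700⌋ = 42 − 41 = 1
n=67: ⌊(68·443)/700⌋ − ⌊(67·443)/700⌋ = ⌊30124/700⌋ − ⌊29681/700⌋ = 43 − 42 = 1
n=68: ⌊(69·443)/700⌋ − ⌊(68·443)/700⌋ = ⌊30567/700⌋ − ⌊30124/700⌋ = 43 − 43 = 0
n=69: ⌊(70·443)/700⌋ − ⌊(69·443)/700⌋ = ⌊31010/700⌋ − ⌊30567/700⌋ = 44 − 43 = 1
n=70: ⌊(71·443)/700⌋ − ⌊(70·443)/700⌋ = ⌊31453/700⌋ − ⌊31010/700⌋ = 44 − 44 = 0
n=71: ⌊(72·443)/700⌋ − ⌊(71·443)/700⌋ = ⌊31896/700⌋ − ⌊31453/700⌋ = 45 − 44 = 1
n=72: ⌊(73·443)/700⌋ − ⌊(72·443)/700⌋ = ⌊32339/700⌋ − ⌊31896/700⌋ = 46 − 45 = 1
n=73: ⌊(74·443)/700⌋ − ⌊(73·443)/700⌋ = ⌊32782/700⌋ − ⌊32339/700⌋ = 46 − 46 = 0
n=74: ⌊(75·443)/700⌋ − ⌊(74·443)/700⌋ = ⌊33225/700⌋ − ⌊32782/700⌋ = 47 − 46 = 1
n=75: ⌊(76·443)/700⌋ − ⌊(75·443)/700⌋ = ⌊33668/700⌋ − ⌊33225/700⌋ = 48 − 47 = 1
n=76: ⌊(77·443)/700⌋ − ⌊(76·443)/700⌋ = ⌊34111/700⌋ − ⌊33668/700⌋ = 48 − 48 = 0
n=77: ⌊(78·443)/700⌋ − ⌊(77·443)/700⌋ = ⌊34554/700⌋ − ⌊34111/700⌋ = 49 − 48 = 1
n=78: ⌊(79·443)/700⌋ − ⌊(78·443)/700⌋ = ⌊34997/700⌋ − ⌊34554/700⌋ = 49 − 49 = 0
n=79: ⌊(80·443)/700⌋ − ⌊(79·443)/700⌋ = ⌊35440/700⌋ − ⌊34997/700⌋ = 50 − 49 = 1
n=80: ⌊(81·443)/700⌋ − ⌊(80·443)/700⌋ = ⌊35883/700⌋ − ⌊35440/700⌋ = 51 − 50 = 1
n=81: ⌊(82·443)/700⌋ − ⌊(81·443)/700⌋ = ⌊36326/700⌋ − ⌊35883/700⌋ = 51 − 51 = 0
n=82: ⌊(83·443)/700⌋ − ⌊(82·443)/700⌋ = ⌊36769/700⌋ − ⌊36326/700⌋ = 52 − 51 = 1
n=83: ⌊(84·443)/700⌋ − ⌊(83·443)/700⌋ = ⌊37212/700⌋ − ⌊36769/700⌋ = 53 − 52 = 1
n=84: ⌊(85·443)/700⌋ − ⌊(84·443)/700⌋ = ⌊37655/700⌋ − ⌊37212/700⌋ = 53 − 53 = 0


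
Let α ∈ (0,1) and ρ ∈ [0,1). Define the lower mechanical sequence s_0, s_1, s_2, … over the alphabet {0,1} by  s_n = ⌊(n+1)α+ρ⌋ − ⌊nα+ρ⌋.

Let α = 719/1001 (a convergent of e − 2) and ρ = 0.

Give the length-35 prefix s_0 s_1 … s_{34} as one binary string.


n=0: ⌊(1·719)/1001⌋ − ⌊(0·719)/1001⌋ = ⌊719/1001⌋ − ⌊0/1001⌋ = 0 − 0 = 0
n=1: ⌊(2·719)/1001⌋ − ⌊(1·719)/1001⌋ = ⌊1438/1001⌋ − ⌊719/1001⌋ = 1 − 0 = 1
n=2: ⌊(3·719)/1001⌋ − ⌊(2·719)/1001⌋ = ⌊2157/1001⌋ − ⌊1438/1001⌋ = 2 − 1 = 1
n=3: ⌊(4·719)/1001⌋ − ⌊(3·719)/1001⌋ = ⌊2876/1001⌋ − ⌊2157/1001⌋ = 2 − 2 = 0
n=4: ⌊(5·719)/1001⌋ − ⌊(4·719)/1001⌋ = ⌊3595/1001⌋ − ⌊2876/1001⌋ = 3 − 2 = 1
n=5: ⌊(6·719)/1001⌋ − ⌊(5·719)/1001⌋ = ⌊4314/1001⌋ − ⌊3595/1001⌋ = 4 − 3 = 1
n=6: ⌊(7·719)/1001⌋ − ⌊(6·719)/1001⌋ = ⌊5033/1001⌋ − ⌊4314/1001⌋ = 5 − 4 = 1
n=7: ⌊(8·719)/1001⌋ − ⌊(7·719)/1001⌋ = ⌊5752/1001⌋ − ⌊5033/1001⌋ = 5 − 5 = 0
n=8: ⌊(9·719)/1001⌋ − ⌊(8·719)/1001⌋ = ⌊6471/1001⌋ − ⌊5752/1001⌋ = 6 − 5 = 1
n=9: ⌊(10·719)/1001⌋ − ⌊(9·719)/1001⌋ = ⌊7190/1001⌋ − ⌊6471/1001⌋ = 7 − 6 = 1
n=10: ⌊(11·719)/1001⌋ − ⌊(10·719)/1001⌋ = ⌊7909/1001⌋ − ⌊7190/1001⌋ = 7 − 7 = 0
n=11: ⌊(12·719)/1001⌋ − ⌊(11·719)/1001⌋ = ⌊8628/1001⌋ − ⌊7909/1001⌋ = 8 − 7 = 1
n=12: ⌊(13·719)/1001⌋ − ⌊(12·719)/1001⌋ = ⌊9347/1001⌋ − ⌊8628/1001⌋ = 9 − 8 = 1
n=13: ⌊(14·719)/1001⌋ − ⌊(13·719)/1001⌋ = ⌊10066/1001⌋ − ⌊9347/1001⌋ = 10 − 9 = 1
n=14: ⌊(15·719)/1001⌋ − ⌊(14·719)/1001⌋ = ⌊10785/1001⌋ − ⌊10066/1001⌋ = 10 − 10 = 0
n=15: ⌊(16·719)/1001⌋ − ⌊(15·719)/1001⌋ = ⌊11504/1001⌋ − ⌊10785/1001⌋ = 11 − 10 = 1
n=16: ⌊(17·719)/1001⌋ − ⌊(16·719)/1001⌋ = ⌊12223/1001⌋ − ⌊11504/1001⌋ = 12 − 11 = 1
n=17: ⌊(18·719)/1001⌋ − ⌊(17·719)/1001⌋ = ⌊12942/1001⌋ − ⌊12223/1001⌋ = 12 − 12 = 0
n=18: ⌊(19·719)/1001⌋ − ⌊(18·719)/1001⌋ = ⌊13661/1001⌋ − ⌊12942/1001⌋ = 13 − 12 = 1
n=19: ⌊(20·719)/1001⌋ − ⌊(19·719)/1001⌋ = ⌊14380/1001⌋ − ⌊13661/1001⌋ = 14 − 13 = 1
n=20: ⌊(21·719)/1001⌋ − ⌊(20·719)/1001⌋ = ⌊15099/1001⌋ − ⌊14380/1001⌋ = 15 − 14 = 1
n=21: ⌊(22·719)/1001⌋ − ⌊(21·719)/1001⌋ = ⌊15818/1001⌋ − ⌊15099/1001⌋ = 15 − 15 = 0
n=22: ⌊(23·719)/1001⌋ − ⌊(22·719)/1001⌋ = ⌊16537/1001⌋ − ⌊15818/1001⌋ = 16 − 15 = 1
n=23: ⌊(24·719)/1001⌋ − ⌊(23·719)/1001⌋ = ⌊17256/1001⌋ − ⌊16537/1001⌋ = 17 − 16 = 1
n=24: ⌊(25·719)/1001⌋ − ⌊(24·719)/1001⌋ = ⌊17975/1001⌋ − ⌊17256/1001⌋ = 17 − 17 = 0
n=25: ⌊(26·719)/1001⌋ − ⌊(25·719)/1001⌋ = ⌊18694/1001⌋ − ⌊17975/1001⌋ = 18 − 17 = 1
n=26: ⌊(27·719)/1001⌋ − ⌊(26·719)/1001⌋ = ⌊19413/1001⌋ − ⌊18694/1001⌋ = 19 − 18 = 1
n=27: ⌊(28·719)/1001⌋ − ⌊(27·719)/1001⌋ = ⌊20132/1001⌋ − ⌊19413/1001⌋ = 20 − 19 = 1
n=28: ⌊(29·719)/1001⌋ − ⌊(28·719)/1001⌋ = ⌊20851/1001⌋ − ⌊20132/1001⌋ = 20 − 20 = 0
n=29: ⌊(30·719)/1001⌋ − ⌊(29·719)/1001⌋ = ⌊21570/1001⌋ − ⌊20851/1001⌋ = 21 − 20 = 1
n=30: ⌊(31·719)/1001⌋ − ⌊(30·719)/1001⌋ = ⌊22289/1001⌋ − ⌊21570/1001⌋ = 22 − 21 = 1
n=31: ⌊(32·719)/1001⌋ − ⌊(31·719)/1001⌋ = ⌊23008/1001⌋ − ⌊22289/1001⌋ = 22 − 22 = 0
n=32: ⌊(33·719)/1001⌋ − ⌊(32·719)/1001⌋ = ⌊23727/1001⌋ − ⌊23008/1001⌋ = 23 − 22 = 1
n=33: ⌊(34·719)/1001⌋ − ⌊(33·719)/1001⌋ = ⌊24446/1001⌋ − ⌊23727/1001⌋ = 24 − 23 = 1
n=34: ⌊(35·719)/1001⌋ − ⌊(34·719)/1001⌋ = ⌊25165/1001⌋ − ⌊24446/1001⌋ = 25 − 24 = 1

01101110110111011011101101110110111


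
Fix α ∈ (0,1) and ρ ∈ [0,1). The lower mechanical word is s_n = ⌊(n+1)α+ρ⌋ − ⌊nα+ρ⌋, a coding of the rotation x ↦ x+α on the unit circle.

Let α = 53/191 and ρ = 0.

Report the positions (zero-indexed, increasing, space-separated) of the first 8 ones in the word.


3 7 10 14 18 21 25 28

n=0: ⌊53/191⌋−⌊0/191⌋ = 0−0 = 0
n=1: ⌊106/191⌋−⌊53/191⌋ = 0−0 = 0
n=2: ⌊159/191⌋−⌊106/191⌋ = 0−0 = 0
n=3: ⌊212/191⌋−⌊159/191⌋ = 1−0 = 1  ← one
n=4: ⌊265/191⌋−⌊212/191⌋ = 1−1 = 0
n=5: ⌊318/191⌋−⌊265/191⌋ = 1−1 = 0
n=6: ⌊371/191⌋−⌊318/191⌋ = 1−1 = 0
n=7: ⌊424/191⌋−⌊371/191⌋ = 2−1 = 1  ← one
n=8: ⌊477/191⌋−⌊424/191⌋ = 2−2 = 0
n=9: ⌊530/191⌋−⌊477/191⌋ = 2−2 = 0
n=10: ⌊583/191⌋−⌊530/191⌋ = 3−2 = 1  ← one
n=11: ⌊636/191⌋−⌊583/191⌋ = 3−3 = 0
n=12: ⌊689/191⌋−⌊636/191⌋ = 3−3 = 0
n=13: ⌊742/191⌋−⌊689/191⌋ = 3−3 = 0
n=14: ⌊795/191⌋−⌊742/191⌋ = 4−3 = 1  ← one
n=15: ⌊848/191⌋−⌊795/191⌋ = 4−4 = 0
n=16: ⌊901/191⌋−⌊848/191⌋ = 4−4 = 0
n=17: ⌊954/191⌋−⌊901/191⌋ = 4−4 = 0
n=18: ⌊1007/191⌋−⌊954/191⌋ = 5−4 = 1  ← one
n=19: ⌊1060/191⌋−⌊1007/191⌋ = 5−5 = 0
n=20: ⌊1113/191⌋−⌊1060/191⌋ = 5−5 = 0
n=21: ⌊1166/191⌋−⌊1113/191⌋ = 6−5 = 1  ← one
n=22: ⌊1219/191⌋−⌊1166/191⌋ = 6−6 = 0
n=23: ⌊1272/191⌋−⌊1219/191⌋ = 6−6 = 0
n=24: ⌊1325/191⌋−⌊1272/191⌋ = 6−6 = 0
n=25: ⌊1378/191⌋−⌊1325/191⌋ = 7−6 = 1  ← one
n=26: ⌊1431/191⌋−⌊1378/191⌋ = 7−7 = 0
n=27: ⌊1484/191⌋−⌊1431/191⌋ = 7−7 = 0
n=28: ⌊1537/191⌋−⌊1484/191⌋ = 8−7 = 1  ← one
positions of the first 8 ones: 3 7 10 14 18 21 25 28


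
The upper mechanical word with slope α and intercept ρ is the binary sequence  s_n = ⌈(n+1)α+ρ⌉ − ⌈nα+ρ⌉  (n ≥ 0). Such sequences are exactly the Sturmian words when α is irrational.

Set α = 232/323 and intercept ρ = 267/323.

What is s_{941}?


(n+1)α + ρ = (942·232 + 267) / 323 = 218811/323
nα + ρ     = (941·232 + 267) / 323 = 218579/323
⌈218811/323⌉ = 678,  ⌈218579/323⌉ = 677
s_{941} = 678 − 677 = 1

1


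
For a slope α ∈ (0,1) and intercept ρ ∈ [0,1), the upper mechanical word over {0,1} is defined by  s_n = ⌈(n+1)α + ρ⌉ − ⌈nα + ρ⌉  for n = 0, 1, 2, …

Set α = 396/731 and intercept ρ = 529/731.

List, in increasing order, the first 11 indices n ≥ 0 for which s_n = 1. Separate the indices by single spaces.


n=0: ⌈925/731⌉−⌈529/731⌉ = 2−1 = 1  ← one
n=1: ⌈1321/731⌉−⌈925/731⌉ = 2−2 = 0
n=2: ⌈1717/731⌉−⌈1321/731⌉ = 3−2 = 1  ← one
n=3: ⌈2113/731⌉−⌈1717/731⌉ = 3−3 = 0
n=4: ⌈2509/731⌉−⌈2113/731⌉ = 4−3 = 1  ← one
n=5: ⌈2905/731⌉−⌈2509/731⌉ = 4−4 = 0
n=6: ⌈3301/731⌉−⌈2905/731⌉ = 5−4 = 1  ← one
n=7: ⌈3697/731⌉−⌈3301/731⌉ = 6−5 = 1  ← one
n=8: ⌈4093/731⌉−⌈3697/731⌉ = 6−6 = 0
n=9: ⌈4489/731⌉−⌈4093/731⌉ = 7−6 = 1  ← one
n=10: ⌈4885/731⌉−⌈4489/731⌉ = 7−7 = 0
n=11: ⌈5281/731⌉−⌈4885/731⌉ = 8−7 = 1  ← one
n=12: ⌈5677/731⌉−⌈5281/731⌉ = 8−8 = 0
n=13: ⌈6073/731⌉−⌈5677/731⌉ = 9−8 = 1  ← one
n=14: ⌈6469/731⌉−⌈6073/731⌉ = 9−9 = 0
n=15: ⌈6865/731⌉−⌈6469/731⌉ = 10−9 = 1  ← one
n=16: ⌈7261/731⌉−⌈6865/731⌉ = 10−10 = 0
n=17: ⌈7657/731⌉−⌈7261/731⌉ = 11−10 = 1  ← one
n=18: ⌈8053/731⌉−⌈7657/731⌉ = 12−11 = 1  ← one
positions of the first 11 ones: 0 2 4 6 7 9 11 13 15 17 18

0 2 4 6 7 9 11 13 15 17 18


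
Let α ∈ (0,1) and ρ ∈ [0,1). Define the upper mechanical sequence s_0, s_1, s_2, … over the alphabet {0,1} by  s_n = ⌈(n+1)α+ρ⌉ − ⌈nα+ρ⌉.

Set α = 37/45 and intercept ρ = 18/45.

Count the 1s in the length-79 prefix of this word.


#1s = Σ_{n=0}^{78} s_n = Σ_{n=0}^{78} (⌈(n+1)α+ρ⌉ − ⌈nα+ρ⌉)
the sum telescopes: every ⌈nα+ρ⌉ with 0 < n < 79 appears once with + and once with −, leaving ⌈79α+ρ⌉ − ⌈0·α+ρ⌉
79α + ρ = (79·37 + 18) / 45 = 2941/45
ρ = 18/45
⌈2941/45⌉ = 66,  ⌈18/45⌉ = 1
#1s = 66 − 1 = 65

65


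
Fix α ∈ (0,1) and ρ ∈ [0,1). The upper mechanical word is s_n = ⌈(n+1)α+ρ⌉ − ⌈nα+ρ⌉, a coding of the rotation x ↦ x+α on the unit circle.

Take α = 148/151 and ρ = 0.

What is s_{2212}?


(n+1)α + ρ = (2213·148) / 151 = 327524/151
nα + ρ     = (2212·148) / 151 = 327376/151
⌈327524/151⌉ = 2170,  ⌈327376/151⌉ = 2169
s_{2212} = 2170 − 2169 = 1

1


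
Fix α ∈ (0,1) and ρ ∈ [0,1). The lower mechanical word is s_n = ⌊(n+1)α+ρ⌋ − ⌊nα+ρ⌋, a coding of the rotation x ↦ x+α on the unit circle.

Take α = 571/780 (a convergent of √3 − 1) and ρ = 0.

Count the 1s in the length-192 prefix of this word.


140

#1s = Σ_{n=0}^{191} s_n = Σ_{n=0}^{191} (⌊(n+1)α+ρ⌋ − ⌊nα+ρ⌋)
the sum telescopes: every ⌊nα+ρ⌋ with 0 < n < 192 appears once with + and once with −, leaving ⌊192α+ρ⌋ − ⌊0·α+ρ⌋
192α + ρ = (192·571) / 780 = 109632/780
ρ = 0/780
⌊109632/780⌋ = 140,  ⌊0/780⌋ = 0
#1s = 140 − 0 = 140


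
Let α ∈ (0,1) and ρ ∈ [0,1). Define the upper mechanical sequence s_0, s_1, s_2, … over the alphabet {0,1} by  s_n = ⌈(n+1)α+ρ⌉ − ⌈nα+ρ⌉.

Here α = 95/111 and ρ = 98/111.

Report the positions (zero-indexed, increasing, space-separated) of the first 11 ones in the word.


n=0: ⌈193/111⌉−⌈98/111⌉ = 2−1 = 1  ← one
n=1: ⌈288/111⌉−⌈193/111⌉ = 3−2 = 1  ← one
n=2: ⌈383/111⌉−⌈288/111⌉ = 4−3 = 1  ← one
n=3: ⌈478/111⌉−⌈383/111⌉ = 5−4 = 1  ← one
n=4: ⌈573/111⌉−⌈478/111⌉ = 6−5 = 1  ← one
n=5: ⌈668/111⌉−⌈573/111⌉ = 7−6 = 1  ← one
n=6: ⌈763/111⌉−⌈668/111⌉ = 7−7 = 0
n=7: ⌈858/111⌉−⌈763/111⌉ = 8−7 = 1  ← one
n=8: ⌈953/111⌉−⌈858/111⌉ = 9−8 = 1  ← one
n=9: ⌈1048/111⌉−⌈953/111⌉ = 10−9 = 1  ← one
n=10: ⌈1143/111⌉−⌈1048/111⌉ = 11−10 = 1  ← one
n=11: ⌈1238/111⌉−⌈1143/111⌉ = 12−11 = 1  ← one
positions of the first 11 ones: 0 1 2 3 4 5 7 8 9 10 11

0 1 2 3 4 5 7 8 9 10 11


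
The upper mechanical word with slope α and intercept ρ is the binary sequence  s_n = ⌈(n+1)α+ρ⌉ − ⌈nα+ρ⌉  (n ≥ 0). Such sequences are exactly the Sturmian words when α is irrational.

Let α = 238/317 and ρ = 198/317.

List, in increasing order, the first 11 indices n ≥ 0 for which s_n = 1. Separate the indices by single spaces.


n=0: ⌈436/317⌉−⌈198/317⌉ = 2−1 = 1  ← one
n=1: ⌈674/317⌉−⌈436/317⌉ = 3−2 = 1  ← one
n=2: ⌈912/317⌉−⌈674/317⌉ = 3−3 = 0
n=3: ⌈1150/317⌉−⌈912/317⌉ = 4−3 = 1  ← one
n=4: ⌈1388/317⌉−⌈1150/317⌉ = 5−4 = 1  ← one
n=5: ⌈1626/317⌉−⌈1388/317⌉ = 6−5 = 1  ← one
n=6: ⌈1864/317⌉−⌈1626/317⌉ = 6−6 = 0
n=7: ⌈2102/317⌉−⌈1864/317⌉ = 7−6 = 1  ← one
n=8: ⌈2340/317⌉−⌈2102/317⌉ = 8−7 = 1  ← one
n=9: ⌈2578/317⌉−⌈2340/317⌉ = 9−8 = 1  ← one
n=10: ⌈2816/317⌉−⌈2578/317⌉ = 9−9 = 0
n=11: ⌈3054/317⌉−⌈2816/317⌉ = 10−9 = 1  ← one
n=12: ⌈3292/317⌉−⌈3054/317⌉ = 11−10 = 1  ← one
n=13: ⌈3530/317⌉−⌈3292/317⌉ = 12−11 = 1  ← one
positions of the first 11 ones: 0 1 3 4 5 7 8 9 11 12 13

0 1 3 4 5 7 8 9 11 12 13


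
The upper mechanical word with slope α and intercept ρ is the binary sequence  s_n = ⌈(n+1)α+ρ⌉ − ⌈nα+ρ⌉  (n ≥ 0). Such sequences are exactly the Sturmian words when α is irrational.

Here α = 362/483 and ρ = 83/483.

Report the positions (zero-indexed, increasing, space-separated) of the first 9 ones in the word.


1 2 3 5 6 7 9 10 11

n=0: ⌈445/483⌉−⌈83/483⌉ = 1−1 = 0
n=1: ⌈807/483⌉−⌈445/483⌉ = 2−1 = 1  ← one
n=2: ⌈1169/483⌉−⌈807/483⌉ = 3−2 = 1  ← one
n=3: ⌈1531/483⌉−⌈1169/483⌉ = 4−3 = 1  ← one
n=4: ⌈1893/483⌉−⌈1531/483⌉ = 4−4 = 0
n=5: ⌈2255/483⌉−⌈1893/483⌉ = 5−4 = 1  ← one
n=6: ⌈2617/483⌉−⌈2255/483⌉ = 6−5 = 1  ← one
n=7: ⌈2979/483⌉−⌈2617/483⌉ = 7−6 = 1  ← one
n=8: ⌈3341/483⌉−⌈2979/483⌉ = 7−7 = 0
n=9: ⌈3703/483⌉−⌈3341/483⌉ = 8−7 = 1  ← one
n=10: ⌈4065/483⌉−⌈3703/483⌉ = 9−8 = 1  ← one
n=11: ⌈4427/483⌉−⌈4065/483⌉ = 10−9 = 1  ← one
positions of the first 9 ones: 1 2 3 5 6 7 9 10 11


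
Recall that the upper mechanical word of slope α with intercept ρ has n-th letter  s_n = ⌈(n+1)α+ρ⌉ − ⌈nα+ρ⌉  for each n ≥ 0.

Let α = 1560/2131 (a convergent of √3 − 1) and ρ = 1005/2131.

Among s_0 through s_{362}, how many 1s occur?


266

#1s = Σ_{n=0}^{362} s_n = Σ_{n=0}^{362} (⌈(n+1)α+ρ⌉ − ⌈nα+ρ⌉)
the sum telescopes: every ⌈nα+ρ⌉ with 0 < n < 363 appears once with + and once with −, leaving ⌈363α+ρ⌉ − ⌈0·α+ρ⌉
363α + ρ = (363·1560 + 1005) / 2131 = 567285/2131
ρ = 1005/2131
⌈567285/2131⌉ = 267,  ⌈1005/2131⌉ = 1
#1s = 267 − 1 = 266


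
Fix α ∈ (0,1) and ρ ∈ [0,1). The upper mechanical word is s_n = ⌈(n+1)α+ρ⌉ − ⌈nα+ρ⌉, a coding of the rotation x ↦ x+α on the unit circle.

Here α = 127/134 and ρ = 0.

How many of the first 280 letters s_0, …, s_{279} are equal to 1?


266

#1s = Σ_{n=0}^{279} s_n = Σ_{n=0}^{279} (⌈(n+1)α+ρ⌉ − ⌈nα+ρ⌉)
the sum telescopes: every ⌈nα+ρ⌉ with 0 < n < 280 appears once with + and once with −, leaving ⌈280α+ρ⌉ − ⌈0·α+ρ⌉
280α + ρ = (280·127) / 134 = 35560/134
ρ = 0/134
⌈35560/134⌉ = 266,  ⌈0/134⌉ = 0
#1s = 266 − 0 = 266


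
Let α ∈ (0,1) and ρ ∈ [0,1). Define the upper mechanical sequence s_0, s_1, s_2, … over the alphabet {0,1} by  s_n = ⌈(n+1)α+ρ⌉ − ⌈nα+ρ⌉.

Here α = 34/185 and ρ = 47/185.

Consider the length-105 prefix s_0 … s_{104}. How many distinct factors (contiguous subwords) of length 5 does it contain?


t_n = ⌈(n·34+47)/185⌉ for n = 0 … 105:
  n=0…9: ⌈47/185⌉=1 ⌈81/185⌉=1 ⌈115/185⌉=1 ⌈149/185⌉=1 ⌈183/185⌉=1 ⌈217/185⌉=2 ⌈251/185⌉=2 ⌈285/185⌉=2 ⌈319/185⌉=2 ⌈353/185⌉=2
  n=10…19: ⌈387/185⌉=3 ⌈421/185⌉=3 ⌈455/185⌉=3 ⌈489/185⌉=3 ⌈523/185⌉=3 ⌈557/185⌉=4 ⌈591/185⌉=4 ⌈625/185⌉=4 ⌈659/185⌉=4 ⌈693/185⌉=4
  n=20…29: ⌈727/185⌉=4 ⌈761/185⌉=5 ⌈795/185⌉=5 ⌈829/185⌉=5 ⌈863/185⌉=5 ⌈897/185⌉=5 ⌈931/185⌉=6 ⌈965/185⌉=6 ⌈999/185⌉=6 ⌈1033/185⌉=6
  n=30…39: ⌈1067/185⌉=6 ⌈1101/185⌉=6 ⌈1135/185⌉=7 ⌈1169/185⌉=7 ⌈1203/185⌉=7 ⌈1237/185⌉=7 ⌈1271/185⌉=7 ⌈1305/185⌉=8 ⌈1339/185⌉=8 ⌈1373/185⌉=8
  n=40…49: ⌈1407/185⌉=8 ⌈1441/185⌉=8 ⌈1475/185⌉=8 ⌈1509/185⌉=9 ⌈1543/185⌉=9 ⌈1577/185⌉=9 ⌈1611/185⌉=9 ⌈1645/185⌉=9 ⌈1679/185⌉=10 ⌈1713/185⌉=10
  n=50…59: ⌈1747/185⌉=10 ⌈1781/185⌉=10 ⌈1815/185⌉=10 ⌈1849/185⌉=10 ⌈1883/185⌉=11 ⌈1917/185⌉=11 ⌈1951/185⌉=11 ⌈1985/185⌉=11 ⌈2019/185⌉=11 ⌈2053/185⌉=12
  n=60…69: ⌈2087/185⌉=12 ⌈2121/185⌉=12 ⌈2155/185⌉=12 ⌈2189/185⌉=12 ⌈2223/185⌉=13 ⌈2257/185⌉=13 ⌈2291/185⌉=13 ⌈2325/185⌉=13 ⌈2359/185⌉=13 ⌈2393/185⌉=13
  n=70…79: ⌈2427/185⌉=14 ⌈2461/185⌉=14 ⌈2495/185⌉=14 ⌈2529/185⌉=14 ⌈2563/185⌉=14 ⌈2597/185⌉=15 ⌈2631/185⌉=15 ⌈2665/185⌉=15 ⌈2699/185⌉=15 ⌈2733/185⌉=15
  n=80…89: ⌈2767/185⌉=15 ⌈2801/185⌉=16 ⌈2835/185⌉=16 ⌈2869/185⌉=16 ⌈2903/185⌉=16 ⌈2937/185⌉=16 ⌈2971/185⌉=17 ⌈3005/185⌉=17 ⌈3039/185⌉=17 ⌈3073/185⌉=17
  n=90…99: ⌈3107/185⌉=17 ⌈3141/185⌉=17 ⌈3175/185⌉=18 ⌈3209/185⌉=18 ⌈3243/185⌉=18 ⌈3277/185⌉=18 ⌈3311/185⌉=18 ⌈3345/185⌉=19 ⌈3379/185⌉=19 ⌈3413/185⌉=19
  n=100…105: ⌈3447/185⌉=19 ⌈3481/185⌉=19 ⌈3515/185⌉=19 ⌈3549/185⌉=20 ⌈3583/185⌉=20 ⌈3617/185⌉=20
s_n = t_(n+1) − t_n for n = 0 … 104 gives
prefix = 000010000100001000001000010000010000100000100001000001000010000100000100001000001000010000010000100000100
slide a length-5 window over [0..4] … [100..104] (101 windows); first occurrence of each distinct factor:
  [  0..  4] 00001
  [  1..  5] 00010
  [  2..  6] 00100
  [  3..  7] 01000
  [  4..  8] 10000
  [ 15.. 19] 00000
  (the other 95 windows repeat one of these)
distinct factors: {00000, 00001, 00010, 00100, 01000, 10000}
count = 6  (Sturmian bound for length 5 is 6)

6


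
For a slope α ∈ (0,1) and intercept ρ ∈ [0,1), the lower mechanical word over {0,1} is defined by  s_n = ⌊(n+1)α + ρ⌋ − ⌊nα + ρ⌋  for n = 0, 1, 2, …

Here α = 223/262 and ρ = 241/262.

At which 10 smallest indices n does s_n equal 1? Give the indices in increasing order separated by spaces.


0 1 2 3 4 5 7 8 9 10

n=0: ⌊464/262⌋−⌊241/262⌋ = 1−0 = 1  ← one
n=1: ⌊687/262⌋−⌊464/262⌋ = 2−1 = 1  ← one
n=2: ⌊910/262⌋−⌊687/262⌋ = 3−2 = 1  ← one
n=3: ⌊1133/262⌋−⌊910/262⌋ = 4−3 = 1  ← one
n=4: ⌊1356/262⌋−⌊1133/262⌋ = 5−4 = 1  ← one
n=5: ⌊1579/262⌋−⌊1356/262⌋ = 6−5 = 1  ← one
n=6: ⌊1802/262⌋−⌊1579/262⌋ = 6−6 = 0
n=7: ⌊2025/262⌋−⌊1802/262⌋ = 7−6 = 1  ← one
n=8: ⌊2248/262⌋−⌊2025/262⌋ = 8−7 = 1  ← one
n=9: ⌊2471/262⌋−⌊2248/262⌋ = 9−8 = 1  ← one
n=10: ⌊2694/262⌋−⌊2471/262⌋ = 10−9 = 1  ← one
positions of the first 10 ones: 0 1 2 3 4 5 7 8 9 10


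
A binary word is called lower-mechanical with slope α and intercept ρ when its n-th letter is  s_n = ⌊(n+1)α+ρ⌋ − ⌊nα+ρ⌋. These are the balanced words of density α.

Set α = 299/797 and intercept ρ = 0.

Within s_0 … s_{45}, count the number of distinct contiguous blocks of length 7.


t_n = ⌊(n·299)/797⌋ for n = 0 … 46:
  n=0…9: ⌊0/797⌋=0 ⌊299/797⌋=0 ⌊598/797⌋=0 ⌊897/797⌋=1 ⌊1196/797⌋=1 ⌊1495/797⌋=1 ⌊1794/797⌋=2 ⌊2093/797⌋=2 ⌊2392/797⌋=3 ⌊2691/797⌋=3
  n=10…19: ⌊2990/797⌋=3 ⌊3289/797⌋=4 ⌊3588/797⌋=4 ⌊3887/797⌋=4 ⌊4186/797⌋=5 ⌊4485/797⌋=5 ⌊4784/797⌋=6 ⌊5083/797⌋=6 ⌊5382/797⌋=6 ⌊5681/797⌋=7
  n=20…29: ⌊5980/797⌋=7 ⌊6279/797⌋=7 ⌊6578/797⌋=8 ⌊6877/797⌋=8 ⌊7176/797⌋=9 ⌊7475/797⌋=9 ⌊7774/797⌋=9 ⌊8073/797⌋=10 ⌊8372/797⌋=10 ⌊8671/797⌋=10
  n=30…39: ⌊8970/797⌋=11 ⌊9269/797⌋=11 ⌊9568/797⌋=12 ⌊9867/797⌋=12 ⌊10166/797⌋=12 ⌊10465/797⌋=13 ⌊10764/797⌋=13 ⌊11063/797⌋=13 ⌊11362/797⌋=14 ⌊11661/797⌋=14
  n=40…46: ⌊11960/797⌋=15 ⌊12259/797⌋=15 ⌊12558/797⌋=15 ⌊12857/797⌋=16 ⌊13156/797⌋=16 ⌊13455/797⌋=16 ⌊13754/797⌋=17
s_n = t_(n+1) − t_n for n = 0 … 45 gives
prefix = 0010010100100101001001010010010100100101001001
slide a length-7 window over [0..6] … [39..45] (40 windows); first occurrence of each distinct factor:
  [  0..  6] 0010010
  [  1..  7] 0100101
  [  2..  8] 1001010
  [  3..  9] 0010100
  [  4.. 10] 0101001
  [  5.. 11] 1010010
  [  6.. 12] 0100100
  [  7.. 13] 1001001
  (the other 32 windows repeat one of these)
distinct factors: {0010010, 0010100, 0100100, 0100101, 0101001, 1001001, 1001010, 1010010}
count = 8  (Sturmian bound for length 7 is 8)

8


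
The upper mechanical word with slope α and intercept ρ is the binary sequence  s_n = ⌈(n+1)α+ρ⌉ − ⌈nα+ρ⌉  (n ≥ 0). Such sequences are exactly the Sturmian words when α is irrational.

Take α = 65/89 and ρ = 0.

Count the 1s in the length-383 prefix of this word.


#1s = Σ_{n=0}^{382} s_n = Σ_{n=0}^{382} (⌈(n+1)α+ρ⌉ − ⌈nα+ρ⌉)
the sum telescopes: every ⌈nα+ρ⌉ with 0 < n < 383 appears once with + and once with −, leaving ⌈383α+ρ⌉ − ⌈0·α+ρ⌉
383α + ρ = (383·65) / 89 = 24895/89
ρ = 0/89
⌈24895/89⌉ = 280,  ⌈0/89⌉ = 0
#1s = 280 − 0 = 280

280


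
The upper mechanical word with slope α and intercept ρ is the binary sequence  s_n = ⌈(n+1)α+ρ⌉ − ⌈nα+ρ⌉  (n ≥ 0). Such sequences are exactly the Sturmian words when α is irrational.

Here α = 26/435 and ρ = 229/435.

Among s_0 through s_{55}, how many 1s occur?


3

#1s = Σ_{n=0}^{55} s_n = Σ_{n=0}^{55} (⌈(n+1)α+ρ⌉ − ⌈nα+ρ⌉)
the sum telescopes: every ⌈nα+ρ⌉ with 0 < n < 56 appears once with + and once with −, leaving ⌈56α+ρ⌉ − ⌈0·α+ρ⌉
56α + ρ = (56·26 + 229) / 435 = 1685/435
ρ = 229/435
⌈1685/435⌉ = 4,  ⌈229/435⌉ = 1
#1s = 4 − 1 = 3


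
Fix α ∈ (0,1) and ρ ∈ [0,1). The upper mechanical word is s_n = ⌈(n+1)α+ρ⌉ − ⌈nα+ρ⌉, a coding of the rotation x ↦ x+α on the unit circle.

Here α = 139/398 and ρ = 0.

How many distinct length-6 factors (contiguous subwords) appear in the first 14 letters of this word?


t_n = ⌈(n·139)/398⌉ for n = 0 … 14:
  n=0…9: ⌈0/398⌉=0 ⌈139/398⌉=1 ⌈278/398⌉=1 ⌈417/398⌉=2 ⌈556/398⌉=2 ⌈695/398⌉=2 ⌈834/398⌉=3 ⌈973/398⌉=3 ⌈1112/398⌉=3 ⌈1251/398⌉=4
  n=10…14: ⌈1390/398⌉=4 ⌈1529/398⌉=4 ⌈1668/398⌉=5 ⌈1807/398⌉=5 ⌈1946/398⌉=5
s_n = t_(n+1) − t_n for n = 0 … 13 gives
prefix = 10100100100100
slide a length-6 window over [0..5] … [8..13] (9 windows); first occurrence of each distinct factor:
  [  0..  5] 101001
  [  1..  6] 010010
  [  2..  7] 100100
  [  3..  8] 001001
  (the other 5 windows repeat one of these)
distinct factors: {001001, 010010, 100100, 101001}
count = 4  (Sturmian bound for length 6 is 7)

4


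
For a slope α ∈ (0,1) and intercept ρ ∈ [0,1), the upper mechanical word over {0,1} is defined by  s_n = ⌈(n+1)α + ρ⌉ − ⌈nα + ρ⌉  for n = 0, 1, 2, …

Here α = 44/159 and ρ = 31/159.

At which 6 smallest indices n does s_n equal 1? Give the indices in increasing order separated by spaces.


2 6 10 13 17 20

n=0: ⌈75/159⌉−⌈31/159⌉ = 1−1 = 0
n=1: ⌈119/159⌉−⌈75/159⌉ = 1−1 = 0
n=2: ⌈163/159⌉−⌈119/159⌉ = 2−1 = 1  ← one
n=3: ⌈207/159⌉−⌈163/159⌉ = 2−2 = 0
n=4: ⌈251/159⌉−⌈207/159⌉ = 2−2 = 0
n=5: ⌈295/159⌉−⌈251/159⌉ = 2−2 = 0
n=6: ⌈339/159⌉−⌈295/159⌉ = 3−2 = 1  ← one
n=7: ⌈383/159⌉−⌈339/159⌉ = 3−3 = 0
n=8: ⌈427/159⌉−⌈383/159⌉ = 3−3 = 0
n=9: ⌈471/159⌉−⌈427/159⌉ = 3−3 = 0
n=10: ⌈515/159⌉−⌈471/159⌉ = 4−3 = 1  ← one
n=11: ⌈559/159⌉−⌈515/159⌉ = 4−4 = 0
n=12: ⌈603/159⌉−⌈559/159⌉ = 4−4 = 0
n=13: ⌈647/159⌉−⌈603/159⌉ = 5−4 = 1  ← one
n=14: ⌈691/159⌉−⌈647/159⌉ = 5−5 = 0
n=15: ⌈735/159⌉−⌈691/159⌉ = 5−5 = 0
n=16: ⌈779/159⌉−⌈735/159⌉ = 5−5 = 0
n=17: ⌈823/159⌉−⌈779/159⌉ = 6−5 = 1  ← one
n=18: ⌈867/159⌉−⌈823/159⌉ = 6−6 = 0
n=19: ⌈911/159⌉−⌈867/159⌉ = 6−6 = 0
n=20: ⌈955/159⌉−⌈911/159⌉ = 7−6 = 1  ← one
positions of the first 6 ones: 2 6 10 13 17 20


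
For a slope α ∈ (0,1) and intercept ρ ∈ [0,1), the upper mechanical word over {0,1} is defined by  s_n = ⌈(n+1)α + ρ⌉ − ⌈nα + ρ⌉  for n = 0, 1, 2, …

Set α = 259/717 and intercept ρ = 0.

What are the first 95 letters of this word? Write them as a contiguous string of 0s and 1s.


10100100100101001001001010010010010100100100100101001001001010010010010100100100100101001001001

n=0: ⌈(1·259)/717⌉ − ⌈(0·259)/717⌉ = ⌈259/717⌉ − ⌈0/717⌉ = 1 − 0 = 1
n=1: ⌈(2·259)/717⌉ − ⌈(1·259)/717⌉ = ⌈518/717⌉ − ⌈259/717⌉ = 1 − 1 = 0
n=2: ⌈(3·259)/717⌉ − ⌈(2·259)/717⌉ = ⌈777/717⌉ − ⌈518/717⌉ = 2 − 1 = 1
n=3: ⌈(4·259)/717⌉ − ⌈(3·259)/717⌉ = ⌈1036/717⌉ − ⌈777/717⌉ = 2 − 2 = 0
n=4: ⌈(5·259)/717⌉ − ⌈(4·259)/717⌉ = ⌈1295/717⌉ − ⌈1036/717⌉ = 2 − 2 = 0
n=5: ⌈(6·259)/717⌉ − ⌈(5·259)/717⌉ = ⌈1554/717⌉ − ⌈1295/717⌉ = 3 − 2 = 1
n=6: ⌈(7·259)/717⌉ − ⌈(6·259)/717⌉ = ⌈1813/717⌉ − ⌈1554/717⌉ = 3 − 3 = 0
n=7: ⌈(8·259)/717⌉ − ⌈(7·259)/717⌉ = ⌈2072/717⌉ − ⌈1813/717⌉ = 3 − 3 = 0
n=8: ⌈(9·259)/717⌉ − ⌈(8·259)/717⌉ = ⌈2331/717⌉ − ⌈2072/717⌉ = 4 − 3 = 1
n=9: ⌈(10·259)/717⌉ − ⌈(9·259)/717⌉ = ⌈2590/717⌉ − ⌈2331/717⌉ = 4 − 4 = 0
n=10: ⌈(11·259)/717⌉ − ⌈(10·259)/717⌉ = ⌈2849/717⌉ − ⌈2590/717⌉ = 4 − 4 = 0
n=11: ⌈(12·259)/717⌉ − ⌈(11·259)/717⌉ = ⌈3108/717⌉ − ⌈2849/717⌉ = 5 − 4 = 1
n=12: ⌈(13·259)/717⌉ − ⌈(12·259)/717⌉ = ⌈3367/717⌉ − ⌈3108/717⌉ = 5 − 5 = 0
n=13: ⌈(14·259)/717⌉ − ⌈(13·259)/717⌉ = ⌈3626/717⌉ − ⌈3367/717⌉ = 6 − 5 = 1
n=14: ⌈(15·259)/717⌉ − ⌈(14·259)/717⌉ = ⌈3885/717⌉ − ⌈3626/717⌉ = 6 − 6 = 0
n=15: ⌈(16·259)/717⌉ − ⌈(15·259)/717⌉ = ⌈4144/717⌉ − ⌈3885/717⌉ = 6 − 6 = 0
n=16: ⌈(17·259)/717⌉ − ⌈(16·259)/717⌉ = ⌈4403/717⌉ − ⌈4144/717⌉ = 7 − 6 = 1
n=17: ⌈(18·259)/717⌉ − ⌈(17·259)/717⌉ = ⌈4662/717⌉ − ⌈4403/717⌉ = 7 − 7 = 0
n=18: ⌈(19·259)/717⌉ − ⌈(18·259)/717⌉ = ⌈4921/717⌉ − ⌈4662/717⌉ = 7 − 7 = 0
n=19: ⌈(20·259)/717⌉ − ⌈(19·259)/717⌉ = ⌈5180/717⌉ − ⌈4921/717⌉ = 8 − 7 = 1
n=20: ⌈(21·259)/717⌉ − ⌈(20·259)/717⌉ = ⌈5439/717⌉ − ⌈5180/717⌉ = 8 − 8 = 0
n=21: ⌈(22·259)/717⌉ − ⌈(21·259)/717⌉ = ⌈5698/717⌉ − ⌈5439/717⌉ = 8 − 8 = 0
n=22: ⌈(23·259)/717⌉ − ⌈(22·259)/717⌉ = ⌈5957/717⌉ − ⌈5698/717⌉ = 9 − 8 = 1
n=23: ⌈(24·259)/717⌉ − ⌈(23·259)/717⌉ = ⌈6216/717⌉ − ⌈5957/717⌉ = 9 − 9 = 0
n=24: ⌈(25·259)/717⌉ − ⌈(24·259)/717⌉ = ⌈6475/717⌉ − ⌈6216/717⌉ = 10 − 9 = 1
n=25: ⌈(26·259)/717⌉ − ⌈(25·259)/717⌉ = ⌈6734/717⌉ − ⌈6475/717⌉ = 10 − 10 = 0
n=26: ⌈(27·259)/717⌉ − ⌈(26·259)/717⌉ = ⌈6993/717⌉ − ⌈6734/717⌉ = 10 − 10 = 0
n=27: ⌈(28·259)/717⌉ − ⌈(27·259)/717⌉ = ⌈7252/717⌉ − ⌈6993/717⌉ = 11 − 10 = 1
n=28: ⌈(29·259)/717⌉ − ⌈(28·259)/717⌉ = ⌈7511/717⌉ − ⌈7252/717⌉ = 11 − 11 = 0
n=29: ⌈(30·259)/717⌉ − ⌈(29·259)/717⌉ = ⌈7770/717⌉ − ⌈7511/717⌉ = 11 − 11 = 0
n=30: ⌈(31·259)/717⌉ − ⌈(30·259)/717⌉ = ⌈8029/717⌉ − ⌈7770/717⌉ = 12 − 11 = 1
n=31: ⌈(32·259)/717⌉ − ⌈(31·259)/717⌉ = ⌈8288/717⌉ − ⌈8029/717⌉ = 12 − 12 = 0
n=32: ⌈(33·259)/717⌉ − ⌈(32·259)/717⌉ = ⌈8547/717⌉ − ⌈8288/717⌉ = 12 − 12 = 0
n=33: ⌈(34·259)/717⌉ − ⌈(33·259)/717⌉ = ⌈8806/717⌉ − ⌈8547/717⌉ = 13 − 12 = 1
n=34: ⌈(35·259)/717⌉ − ⌈(34·259)/717⌉ = ⌈9065/717⌉ − ⌈8806/717⌉ = 13 − 13 = 0
n=35: ⌈(36·259)/717⌉ − ⌈(35·259)/717⌉ = ⌈9324/717⌉ − ⌈9065/717⌉ = 14 − 13 = 1
n=36: ⌈(37·259)/717⌉ − ⌈(36·259)/717⌉ = ⌈9583/717⌉ − ⌈9324/717⌉ = 14 − 14 = 0
n=37: ⌈(38·259)/717⌉ − ⌈(37·259)/717⌉ = ⌈9842/717⌉ − ⌈9583/717⌉ = 14 − 14 = 0
n=38: ⌈(39·259)/717⌉ − ⌈(38·259)/717⌉ = ⌈10101/717⌉ − ⌈9842/717⌉ = 15 − 14 = 1
n=39: ⌈(40·259)/717⌉ − ⌈(39·259)/717⌉ = ⌈10360/717⌉ − ⌈10101/717⌉ = 15 − 15 = 0
n=40: ⌈(41·259)/717⌉ − ⌈(40·259)/717⌉ = ⌈10619/717⌉ − ⌈10360/717⌉ = 15 − 15 = 0
n=41: ⌈(42·259)/717⌉ − ⌈(41·259)/717⌉ = ⌈10878/717⌉ − ⌈10619/717⌉ = 16 − 15 = 1
n=42: ⌈(43·259)/717⌉ − ⌈(42·259)/717⌉ = ⌈11137/717⌉ − ⌈10878/717⌉ = 16 − 16 = 0
n=43: ⌈(44·259)/717⌉ − ⌈(43·259)/717⌉ = ⌈11396/717⌉ − ⌈11137/717⌉ = 16 − 16 = 0
n=44: ⌈(45·259)/717⌉ − ⌈(44·259)/717⌉ = ⌈11655/717⌉ − ⌈11396/717⌉ = 17 − 16 = 1
n=45: ⌈(46·259)/717⌉ − ⌈(45·259)/717⌉ = ⌈11914/717⌉ − ⌈11655/717⌉ = 17 − 17 = 0
n=46: ⌈(47·259)/717⌉ − ⌈(46·259)/717⌉ = ⌈12173/717⌉ − ⌈11914/717⌉ = 17 − 17 = 0
n=47: ⌈(48·259)/717⌉ − ⌈(47·259)/717⌉ = ⌈12432/717⌉ − ⌈12173/717⌉ = 18 − 17 = 1
n=48: ⌈(49·259)/717⌉ − ⌈(48·259)/717⌉ = ⌈12691/717⌉ − ⌈12432/717⌉ = 18 − 18 = 0
n=49: ⌈(50·259)/717⌉ − ⌈(49·259)/717⌉ = ⌈12950/717⌉ − ⌈12691/717⌉ = 19 − 18 = 1
n=50: ⌈(51·259)/717⌉ − ⌈(50·259)/717⌉ = ⌈13209/717⌉ − ⌈12950/717⌉ = 19 − 19 = 0
n=51: ⌈(52·259)/717⌉ − ⌈(51·259)/717⌉ = ⌈13468/717⌉ − ⌈13209/717⌉ = 19 − 19 = 0
n=52: ⌈(53·259)/717⌉ − ⌈(52·259)/717⌉ = ⌈13727/717⌉ − ⌈13468/717⌉ = 20 − 19 = 1
n=53: ⌈(54·259)/717⌉ − ⌈(53·259)/717⌉ = ⌈13986/717⌉ − ⌈13727/717⌉ = 20 − 20 = 0
n=54: ⌈(55·259)/717⌉ − ⌈(54·259)/717⌉ = ⌈14245/717⌉ − ⌈13986/717⌉ = 20 − 20 = 0
n=55: ⌈(56·259)/717⌉ − ⌈(55·259)/717⌉ = ⌈14504/717⌉ − ⌈14245/717⌉ = 21 − 20 = 1
n=56: ⌈(57·259)/717⌉ − ⌈(56·259)/717⌉ = ⌈14763/717⌉ − ⌈14504/717⌉ = 21 − 21 = 0
n=57: ⌈(58·259)/717⌉ − ⌈(57·259)/717⌉ = ⌈15022/717⌉ − ⌈14763/717⌉ = 21 − 21 = 0
n=58: ⌈(59·259)/717⌉ − ⌈(58·259)/717⌉ = ⌈15281/717⌉ − ⌈15022/717⌉ = 22 − 21 = 1
n=59: ⌈(60·259)/717⌉ − ⌈(59·259)/717⌉ = ⌈15540/717⌉ − ⌈15281/717⌉ = 22 − 22 = 0
n=60: ⌈(61·259)/717⌉ − ⌈(60·259)/717⌉ = ⌈15799/717⌉ − ⌈15540/717⌉ = 23 − 22 = 1
n=61: ⌈(62·259)/717⌉ − ⌈(61·259)/717⌉ = ⌈16058/717⌉ − ⌈15799/717⌉ = 23 − 23 = 0
n=62: ⌈(63·259)/717⌉ − ⌈(62·259)/717⌉ = ⌈16317/717⌉ − ⌈16058/717⌉ = 23 − 23 = 0
n=63: ⌈(64·259)/717⌉ − ⌈(63·259)/717⌉ = ⌈16576/717⌉ − ⌈16317/717⌉ = 24 − 23 = 1
n=64: ⌈(65·259)/717⌉ − ⌈(64·259)/717⌉ = ⌈16835/717⌉ − ⌈16576/717⌉ = 24 − 24 = 0
n=65: ⌈(66·259)/717⌉ − ⌈(65·259)/717⌉ = ⌈17094/717⌉ − ⌈16835/717⌉ = 24 − 24 = 0
n=66: ⌈(67·259)/717⌉ − ⌈(66·259)/717⌉ = ⌈17353/717⌉ − ⌈17094/717⌉ = 25 − 24 = 1
n=67: ⌈(68·259)/717⌉ − ⌈(67·259)/717⌉ = ⌈17612/717⌉ − ⌈17353/717⌉ = 25 − 25 = 0
n=68: ⌈(69·259)/717⌉ − ⌈(68·259)/717⌉ = ⌈17871/717⌉ − ⌈17612/717⌉ = 25 − 25 = 0
n=69: ⌈(70·259)/717⌉ − ⌈(69·259)/717⌉ = ⌈18130/717⌉ − ⌈17871/717⌉ = 26 − 25 = 1
n=70: ⌈(71·259)/717⌉ − ⌈(70·259)/717⌉ = ⌈18389/717⌉ − ⌈18130/717⌉ = 26 − 26 = 0
n=71: ⌈(72·259)/717⌉ − ⌈(71·259)/717⌉ = ⌈18648/717⌉ − ⌈18389/717⌉ = 27 − 26 = 1
n=72: ⌈(73·259)/717⌉ − ⌈(72·259)/717⌉ = ⌈18907/717⌉ − ⌈18648/717⌉ = 27 − 27 = 0
n=73: ⌈(74·259)/717⌉ − ⌈(73·259)/717⌉ = ⌈19166/717⌉ − ⌈18907/717⌉ = 27 − 27 = 0
n=74: ⌈(75·259)/717⌉ − ⌈(74·259)/717⌉ = ⌈19425/717⌉ − ⌈19166/717⌉ = 28 − 27 = 1
n=75: ⌈(76·259)/717⌉ − ⌈(75·259)/717⌉ = ⌈19684/717⌉ − ⌈19425/717⌉ = 28 − 28 = 0
n=76: ⌈(77·259)/717⌉ − ⌈(76·259)/717⌉ = ⌈19943/717⌉ − ⌈19684/717⌉ = 28 − 28 = 0
n=77: ⌈(78·259)/717⌉ − ⌈(77·259)/717⌉ = ⌈20202/717⌉ − ⌈19943/717⌉ = 29 − 28 = 1
n=78: ⌈(79·259)/717⌉ − ⌈(78·259)/717⌉ = ⌈20461/717⌉ − ⌈20202/717⌉ = 29 − 29 = 0
n=79: ⌈(80·259)/717⌉ − ⌈(79·259)/717⌉ = ⌈20720/717⌉ − ⌈20461/717⌉ = 29 − 29 = 0
n=80: ⌈(81·259)/717⌉ − ⌈(80·259)/717⌉ = ⌈20979/717⌉ − ⌈20720/717⌉ = 30 − 29 = 1
n=81: ⌈(82·259)/717⌉ − ⌈(81·259)/717⌉ = ⌈21238/717⌉ − ⌈20979/717⌉ = 30 − 30 = 0
n=82: ⌈(83·259)/717⌉ − ⌈(82·259)/717⌉ = ⌈21497/717⌉ − ⌈21238/717⌉ = 30 − 30 = 0
n=83: ⌈(84·259)/717⌉ − ⌈(83·259)/717⌉ = ⌈21756/717⌉ − ⌈21497/717⌉ = 31 − 30 = 1
n=84: ⌈(85·259)/717⌉ − ⌈(84·259)/717⌉ = ⌈22015/717⌉ − ⌈21756/717⌉ = 31 − 31 = 0
n=85: ⌈(86·259)/717⌉ − ⌈(85·259)/717⌉ = ⌈22274/717⌉ − ⌈22015/717⌉ = 32 − 31 = 1
n=86: ⌈(87·259)/717⌉ − ⌈(86·259)/717⌉ = ⌈22533/717⌉ − ⌈22274/717⌉ = 32 − 32 = 0
n=87: ⌈(88·259)/717⌉ − ⌈(87·259)/717⌉ = ⌈22792/717⌉ − ⌈22533/717⌉ = 32 − 32 = 0
n=88: ⌈(89·259)/717⌉ − ⌈(88·259)/717⌉ = ⌈23051/717⌉ − ⌈22792/717⌉ = 33 − 32 = 1
n=89: ⌈(90·259)/717⌉ − ⌈(89·259)/717⌉ = ⌈23310/717⌉ − ⌈23051/717⌉ = 33 − 33 = 0
n=90: ⌈(91·259)/717⌉ − ⌈(90·259)/717⌉ = ⌈23569/717⌉ − ⌈23310/717⌉ = 33 − 33 = 0
n=91: ⌈(92·259)/717⌉ − ⌈(91·259)/717⌉ = ⌈23828/717⌉ − ⌈23569/717⌉ = 34 − 33 = 1
n=92: ⌈(93·259)/717⌉ − ⌈(92·259)/717⌉ = ⌈24087/717⌉ − ⌈23828/717⌉ = 34 − 34 = 0
n=93: ⌈(94·259)/717⌉ − ⌈(93·259)/717⌉ = ⌈24346/717⌉ − ⌈24087/717⌉ = 34 − 34 = 0
n=94: ⌈(95·259)/717⌉ − ⌈(94·259)/717⌉ = ⌈24605/717⌉ − ⌈24346/717⌉ = 35 − 34 = 1
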